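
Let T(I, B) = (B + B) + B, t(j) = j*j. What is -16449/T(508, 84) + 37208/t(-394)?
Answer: -212008379/3259956 ≈ -65.034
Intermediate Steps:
t(j) = j**2
T(I, B) = 3*B (T(I, B) = 2*B + B = 3*B)
-16449/T(508, 84) + 37208/t(-394) = -16449/(3*84) + 37208/((-394)**2) = -16449/252 + 37208/155236 = -16449*1/252 + 37208*(1/155236) = -5483/84 + 9302/38809 = -212008379/3259956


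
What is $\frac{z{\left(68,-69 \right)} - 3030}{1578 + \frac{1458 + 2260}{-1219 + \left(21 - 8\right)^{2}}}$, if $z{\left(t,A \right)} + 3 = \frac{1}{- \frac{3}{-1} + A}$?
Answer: $- \frac{35031325}{18185002} \approx -1.9264$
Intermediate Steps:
$z{\left(t,A \right)} = -3 + \frac{1}{3 + A}$ ($z{\left(t,A \right)} = -3 + \frac{1}{- \frac{3}{-1} + A} = -3 + \frac{1}{\left(-3\right) \left(-1\right) + A} = -3 + \frac{1}{3 + A}$)
$\frac{z{\left(68,-69 \right)} - 3030}{1578 + \frac{1458 + 2260}{-1219 + \left(21 - 8\right)^{2}}} = \frac{\frac{-8 - -207}{3 - 69} - 3030}{1578 + \frac{1458 + 2260}{-1219 + \left(21 - 8\right)^{2}}} = \frac{\frac{-8 + 207}{-66} - 3030}{1578 + \frac{3718}{-1219 + 13^{2}}} = \frac{\left(- \frac{1}{66}\right) 199 - 3030}{1578 + \frac{3718}{-1219 + 169}} = \frac{- \frac{199}{66} - 3030}{1578 + \frac{3718}{-1050}} = - \frac{200179}{66 \left(1578 + 3718 \left(- \frac{1}{1050}\right)\right)} = - \frac{200179}{66 \left(1578 - \frac{1859}{525}\right)} = - \frac{200179}{66 \cdot \frac{826591}{525}} = \left(- \frac{200179}{66}\right) \frac{525}{826591} = - \frac{35031325}{18185002}$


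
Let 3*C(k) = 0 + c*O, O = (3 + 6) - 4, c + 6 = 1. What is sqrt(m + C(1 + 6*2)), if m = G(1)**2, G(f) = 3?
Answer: sqrt(6)/3 ≈ 0.81650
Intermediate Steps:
c = -5 (c = -6 + 1 = -5)
O = 5 (O = 9 - 4 = 5)
C(k) = -25/3 (C(k) = (0 - 5*5)/3 = (0 - 25)/3 = (1/3)*(-25) = -25/3)
m = 9 (m = 3**2 = 9)
sqrt(m + C(1 + 6*2)) = sqrt(9 - 25/3) = sqrt(2/3) = sqrt(6)/3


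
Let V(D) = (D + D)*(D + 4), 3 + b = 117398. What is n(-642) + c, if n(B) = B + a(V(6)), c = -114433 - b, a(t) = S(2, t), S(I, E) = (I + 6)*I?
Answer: -232454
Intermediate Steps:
S(I, E) = I*(6 + I) (S(I, E) = (6 + I)*I = I*(6 + I))
b = 117395 (b = -3 + 117398 = 117395)
V(D) = 2*D*(4 + D) (V(D) = (2*D)*(4 + D) = 2*D*(4 + D))
a(t) = 16 (a(t) = 2*(6 + 2) = 2*8 = 16)
c = -231828 (c = -114433 - 1*117395 = -114433 - 117395 = -231828)
n(B) = 16 + B (n(B) = B + 16 = 16 + B)
n(-642) + c = (16 - 642) - 231828 = -626 - 231828 = -232454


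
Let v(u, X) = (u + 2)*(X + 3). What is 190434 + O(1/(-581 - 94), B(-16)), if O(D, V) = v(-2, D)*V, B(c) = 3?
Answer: 190434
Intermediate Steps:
v(u, X) = (2 + u)*(3 + X)
O(D, V) = 0 (O(D, V) = (6 + 2*D + 3*(-2) + D*(-2))*V = (6 + 2*D - 6 - 2*D)*V = 0*V = 0)
190434 + O(1/(-581 - 94), B(-16)) = 190434 + 0 = 190434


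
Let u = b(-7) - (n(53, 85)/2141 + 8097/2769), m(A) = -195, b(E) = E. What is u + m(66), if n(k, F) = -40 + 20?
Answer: -404940985/1976143 ≈ -204.91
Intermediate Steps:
n(k, F) = -20
u = -19593100/1976143 (u = -7 - (-20/2141 + 8097/2769) = -7 - (-20*1/2141 + 8097*(1/2769)) = -7 - (-20/2141 + 2699/923) = -7 - 1*5760099/1976143 = -7 - 5760099/1976143 = -19593100/1976143 ≈ -9.9148)
u + m(66) = -19593100/1976143 - 195 = -404940985/1976143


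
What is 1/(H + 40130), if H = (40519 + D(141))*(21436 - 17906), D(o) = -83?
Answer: 1/142779210 ≈ 7.0038e-9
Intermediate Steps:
H = 142739080 (H = (40519 - 83)*(21436 - 17906) = 40436*3530 = 142739080)
1/(H + 40130) = 1/(142739080 + 40130) = 1/142779210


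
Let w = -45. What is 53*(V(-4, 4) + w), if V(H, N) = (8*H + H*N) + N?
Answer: -4717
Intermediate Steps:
V(H, N) = N + 8*H + H*N
53*(V(-4, 4) + w) = 53*((4 + 8*(-4) - 4*4) - 45) = 53*((4 - 32 - 16) - 45) = 53*(-44 - 45) = 53*(-89) = -4717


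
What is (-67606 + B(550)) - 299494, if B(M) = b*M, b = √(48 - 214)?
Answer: -367100 + 550*I*√166 ≈ -3.671e+5 + 7086.3*I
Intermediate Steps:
b = I*√166 (b = √(-166) = I*√166 ≈ 12.884*I)
B(M) = I*M*√166 (B(M) = (I*√166)*M = I*M*√166)
(-67606 + B(550)) - 299494 = (-67606 + I*550*√166) - 299494 = (-67606 + 550*I*√166) - 299494 = -367100 + 550*I*√166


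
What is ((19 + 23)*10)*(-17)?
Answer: -7140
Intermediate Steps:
((19 + 23)*10)*(-17) = (42*10)*(-17) = 420*(-17) = -7140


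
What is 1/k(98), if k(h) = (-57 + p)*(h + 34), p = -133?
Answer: -1/25080 ≈ -3.9872e-5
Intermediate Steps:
k(h) = -6460 - 190*h (k(h) = (-57 - 133)*(h + 34) = -190*(34 + h) = -6460 - 190*h)
1/k(98) = 1/(-6460 - 190*98) = 1/(-6460 - 18620) = 1/(-25080) = -1/25080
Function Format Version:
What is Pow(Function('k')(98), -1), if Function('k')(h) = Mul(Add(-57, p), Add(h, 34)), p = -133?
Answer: Rational(-1, 25080) ≈ -3.9872e-5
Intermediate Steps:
Function('k')(h) = Add(-6460, Mul(-190, h)) (Function('k')(h) = Mul(Add(-57, -133), Add(h, 34)) = Mul(-190, Add(34, h)) = Add(-6460, Mul(-190, h)))
Pow(Function('k')(98), -1) = Pow(Add(-6460, Mul(-190, 98)), -1) = Pow(Add(-6460, -18620), -1) = Pow(-25080, -1) = Rational(-1, 25080)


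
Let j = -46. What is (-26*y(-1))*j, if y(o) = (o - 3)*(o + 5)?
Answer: -19136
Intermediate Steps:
y(o) = (-3 + o)*(5 + o)
(-26*y(-1))*j = -26*(-15 + (-1)² + 2*(-1))*(-46) = -26*(-15 + 1 - 2)*(-46) = -26*(-16)*(-46) = 416*(-46) = -19136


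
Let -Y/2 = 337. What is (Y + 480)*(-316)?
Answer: 61304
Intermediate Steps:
Y = -674 (Y = -2*337 = -674)
(Y + 480)*(-316) = (-674 + 480)*(-316) = -194*(-316) = 61304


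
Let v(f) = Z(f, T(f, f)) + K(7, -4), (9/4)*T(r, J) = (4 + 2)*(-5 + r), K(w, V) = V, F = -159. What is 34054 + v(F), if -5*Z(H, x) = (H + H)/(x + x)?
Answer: 223367523/6560 ≈ 34050.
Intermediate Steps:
T(r, J) = -40/3 + 8*r/3 (T(r, J) = 4*((4 + 2)*(-5 + r))/9 = 4*(6*(-5 + r))/9 = 4*(-30 + 6*r)/9 = -40/3 + 8*r/3)
Z(H, x) = -H/(5*x) (Z(H, x) = -(H + H)/(5*(x + x)) = -2*H/(5*(2*x)) = -2*H*1/(2*x)/5 = -H/(5*x))
v(f) = -4 - f/(5*(-40/3 + 8*f/3)) (v(f) = -f/(5*(-40/3 + 8*f/3)) - 4 = -4 - f/(5*(-40/3 + 8*f/3)))
34054 + v(F) = 34054 + (800 - 163*(-159))/(40*(-5 - 159)) = 34054 + (1/40)*(800 + 25917)/(-164) = 34054 + (1/40)*(-1/164)*26717 = 34054 - 26717/6560 = 223367523/6560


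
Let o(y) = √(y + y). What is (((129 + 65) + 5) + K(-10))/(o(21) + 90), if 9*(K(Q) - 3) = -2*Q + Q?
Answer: 9140/4029 - 914*√42/36261 ≈ 2.1052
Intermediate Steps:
o(y) = √2*√y (o(y) = √(2*y) = √2*√y)
K(Q) = 3 - Q/9 (K(Q) = 3 + (-2*Q + Q)/9 = 3 + (-Q)/9 = 3 - Q/9)
(((129 + 65) + 5) + K(-10))/(o(21) + 90) = (((129 + 65) + 5) + (3 - ⅑*(-10)))/(√2*√21 + 90) = ((194 + 5) + (3 + 10/9))/(√42 + 90) = (199 + 37/9)/(90 + √42) = 1828/(9*(90 + √42))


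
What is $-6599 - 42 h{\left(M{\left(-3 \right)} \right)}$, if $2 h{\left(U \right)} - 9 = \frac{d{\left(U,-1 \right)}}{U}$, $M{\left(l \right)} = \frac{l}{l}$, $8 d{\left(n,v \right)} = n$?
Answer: $- \frac{54325}{8} \approx -6790.6$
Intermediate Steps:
$d{\left(n,v \right)} = \frac{n}{8}$
$M{\left(l \right)} = 1$
$h{\left(U \right)} = \frac{73}{16}$ ($h{\left(U \right)} = \frac{9}{2} + \frac{\frac{U}{8} \frac{1}{U}}{2} = \frac{9}{2} + \frac{1}{2} \cdot \frac{1}{8} = \frac{9}{2} + \frac{1}{16} = \frac{73}{16}$)
$-6599 - 42 h{\left(M{\left(-3 \right)} \right)} = -6599 - 42 \cdot \frac{73}{16} = -6599 - \frac{1533}{8} = - \frac{54325}{8}$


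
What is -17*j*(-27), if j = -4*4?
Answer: -7344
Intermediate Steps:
j = -16
-17*j*(-27) = -17*(-16)*(-27) = 272*(-27) = -7344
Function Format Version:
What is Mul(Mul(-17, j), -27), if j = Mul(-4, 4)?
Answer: -7344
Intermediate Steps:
j = -16
Mul(Mul(-17, j), -27) = Mul(Mul(-17, -16), -27) = Mul(272, -27) = -7344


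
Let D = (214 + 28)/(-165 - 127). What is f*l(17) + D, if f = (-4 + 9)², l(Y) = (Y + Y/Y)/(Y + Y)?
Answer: 30793/2482 ≈ 12.407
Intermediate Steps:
D = -121/146 (D = 242/(-292) = 242*(-1/292) = -121/146 ≈ -0.82877)
l(Y) = (1 + Y)/(2*Y) (l(Y) = (Y + 1)/((2*Y)) = (1 + Y)*(1/(2*Y)) = (1 + Y)/(2*Y))
f = 25 (f = 5² = 25)
f*l(17) + D = 25*((½)*(1 + 17)/17) - 121/146 = 25*((½)*(1/17)*18) - 121/146 = 25*(9/17) - 121/146 = 225/17 - 121/146 = 30793/2482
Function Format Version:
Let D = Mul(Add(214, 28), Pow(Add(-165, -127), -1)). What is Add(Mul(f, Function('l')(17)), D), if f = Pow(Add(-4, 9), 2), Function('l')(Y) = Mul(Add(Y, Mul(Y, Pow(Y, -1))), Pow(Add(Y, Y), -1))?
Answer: Rational(30793, 2482) ≈ 12.407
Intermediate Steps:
D = Rational(-121, 146) (D = Mul(242, Pow(-292, -1)) = Mul(242, Rational(-1, 292)) = Rational(-121, 146) ≈ -0.82877)
Function('l')(Y) = Mul(Rational(1, 2), Pow(Y, -1), Add(1, Y)) (Function('l')(Y) = Mul(Add(Y, 1), Pow(Mul(2, Y), -1)) = Mul(Add(1, Y), Mul(Rational(1, 2), Pow(Y, -1))) = Mul(Rational(1, 2), Pow(Y, -1), Add(1, Y)))
f = 25 (f = Pow(5, 2) = 25)
Add(Mul(f, Function('l')(17)), D) = Add(Mul(25, Mul(Rational(1, 2), Pow(17, -1), Add(1, 17))), Rational(-121, 146)) = Add(Mul(25, Mul(Rational(1, 2), Rational(1, 17), 18)), Rational(-121, 146)) = Add(Mul(25, Rational(9, 17)), Rational(-121, 146)) = Add(Rational(225, 17), Rational(-121, 146)) = Rational(30793, 2482)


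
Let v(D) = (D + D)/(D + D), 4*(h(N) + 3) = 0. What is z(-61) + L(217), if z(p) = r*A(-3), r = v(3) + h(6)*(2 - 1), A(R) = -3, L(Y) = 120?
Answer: 126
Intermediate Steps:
h(N) = -3 (h(N) = -3 + (¼)*0 = -3 + 0 = -3)
v(D) = 1 (v(D) = (2*D)/((2*D)) = (2*D)*(1/(2*D)) = 1)
r = -2 (r = 1 - 3*(2 - 1) = 1 - 3*1 = 1 - 3 = -2)
z(p) = 6 (z(p) = -2*(-3) = 6)
z(-61) + L(217) = 6 + 120 = 126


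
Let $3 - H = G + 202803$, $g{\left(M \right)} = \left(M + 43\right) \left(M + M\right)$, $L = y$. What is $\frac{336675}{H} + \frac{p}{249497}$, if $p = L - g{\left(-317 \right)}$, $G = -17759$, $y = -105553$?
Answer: $- \frac{135675617504}{46167174377} \approx -2.9388$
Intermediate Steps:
$L = -105553$
$g{\left(M \right)} = 2 M \left(43 + M\right)$ ($g{\left(M \right)} = \left(43 + M\right) 2 M = 2 M \left(43 + M\right)$)
$p = -279269$ ($p = -105553 - 2 \left(-317\right) \left(43 - 317\right) = -105553 - 2 \left(-317\right) \left(-274\right) = -105553 - 173716 = -279269$)
$H = -185041$ ($H = 3 - \left(-17759 + 202803\right) = 3 - 185044 = -185041$)
$\frac{336675}{H} + \frac{p}{249497} = \frac{336675}{-185041} - \frac{279269}{249497} = 336675 \left(- \frac{1}{185041}\right) - \frac{279269}{249497} = - \frac{336675}{185041} - \frac{279269}{249497} = - \frac{135675617504}{46167174377}$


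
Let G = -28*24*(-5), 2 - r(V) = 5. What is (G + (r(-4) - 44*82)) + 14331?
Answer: 14080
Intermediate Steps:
r(V) = -3 (r(V) = 2 - 1*5 = 2 - 5 = -3)
G = 3360 (G = -672*(-5) = 3360)
(G + (r(-4) - 44*82)) + 14331 = (3360 + (-3 - 44*82)) + 14331 = (3360 + (-3 - 3608)) + 14331 = (3360 - 3611) + 14331 = -251 + 14331 = 14080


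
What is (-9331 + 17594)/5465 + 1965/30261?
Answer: 663576/420805 ≈ 1.5769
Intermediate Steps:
(-9331 + 17594)/5465 + 1965/30261 = 8263*(1/5465) + 1965*(1/30261) = 8263/5465 + 5/77 = 663576/420805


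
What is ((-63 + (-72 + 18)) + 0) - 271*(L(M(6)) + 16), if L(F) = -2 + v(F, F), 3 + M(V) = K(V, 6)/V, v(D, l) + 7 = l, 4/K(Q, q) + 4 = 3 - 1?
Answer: -3332/3 ≈ -1110.7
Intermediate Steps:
K(Q, q) = -2 (K(Q, q) = 4/(-4 + (3 - 1)) = 4/(-4 + 2) = 4/(-2) = 4*(-½) = -2)
v(D, l) = -7 + l
M(V) = -3 - 2/V
L(F) = -9 + F (L(F) = -2 + (-7 + F) = -9 + F)
((-63 + (-72 + 18)) + 0) - 271*(L(M(6)) + 16) = ((-63 + (-72 + 18)) + 0) - 271*((-9 + (-3 - 2/6)) + 16) = ((-63 - 54) + 0) - 271*((-9 + (-3 - 2*⅙)) + 16) = (-117 + 0) - 271*((-9 + (-3 - ⅓)) + 16) = -117 - 271*((-9 - 10/3) + 16) = -117 - 271*(-37/3 + 16) = -117 - 271*11/3 = -117 - 2981/3 = -3332/3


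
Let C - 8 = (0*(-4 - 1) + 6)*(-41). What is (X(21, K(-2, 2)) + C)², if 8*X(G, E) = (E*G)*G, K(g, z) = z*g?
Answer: 840889/4 ≈ 2.1022e+5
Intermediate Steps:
K(g, z) = g*z
X(G, E) = E*G²/8 (X(G, E) = ((E*G)*G)/8 = (E*G²)/8 = E*G²/8)
C = -238 (C = 8 + (0*(-4 - 1) + 6)*(-41) = 8 + (0*(-5) + 6)*(-41) = 8 + (0 + 6)*(-41) = 8 + 6*(-41) = 8 - 246 = -238)
(X(21, K(-2, 2)) + C)² = ((⅛)*(-2*2)*21² - 238)² = ((⅛)*(-4)*441 - 238)² = (-441/2 - 238)² = (-917/2)² = 840889/4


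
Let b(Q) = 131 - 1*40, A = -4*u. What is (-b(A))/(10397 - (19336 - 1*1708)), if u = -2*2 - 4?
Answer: 13/1033 ≈ 0.012585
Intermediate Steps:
u = -8 (u = -4 - 4 = -8)
A = 32 (A = -4*(-8) = 32)
b(Q) = 91 (b(Q) = 131 - 40 = 91)
(-b(A))/(10397 - (19336 - 1*1708)) = (-1*91)/(10397 - (19336 - 1*1708)) = -91/(10397 - (19336 - 1708)) = -91/(10397 - 1*17628) = -91/(10397 - 17628) = -91/(-7231) = -91*(-1/7231) = 13/1033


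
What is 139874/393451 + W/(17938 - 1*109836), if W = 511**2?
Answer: -89884177719/36157359998 ≈ -2.4859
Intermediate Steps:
W = 261121
139874/393451 + W/(17938 - 1*109836) = 139874/393451 + 261121/(17938 - 1*109836) = 139874*(1/393451) + 261121/(17938 - 109836) = 139874/393451 + 261121/(-91898) = 139874/393451 + 261121*(-1/91898) = 139874/393451 - 261121/91898 = -89884177719/36157359998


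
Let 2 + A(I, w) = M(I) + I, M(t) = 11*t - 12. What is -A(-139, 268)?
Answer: 1682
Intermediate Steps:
M(t) = -12 + 11*t
A(I, w) = -14 + 12*I (A(I, w) = -2 + ((-12 + 11*I) + I) = -2 + (-12 + 12*I) = -14 + 12*I)
-A(-139, 268) = -(-14 + 12*(-139)) = -(-14 - 1668) = -1*(-1682) = 1682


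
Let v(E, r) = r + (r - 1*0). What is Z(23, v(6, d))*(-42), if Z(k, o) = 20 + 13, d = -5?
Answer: -1386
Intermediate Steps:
v(E, r) = 2*r (v(E, r) = r + (r + 0) = r + r = 2*r)
Z(k, o) = 33
Z(23, v(6, d))*(-42) = 33*(-42) = -1386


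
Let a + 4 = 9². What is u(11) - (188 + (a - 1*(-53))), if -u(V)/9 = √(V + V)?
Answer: -318 - 9*√22 ≈ -360.21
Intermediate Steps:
a = 77 (a = -4 + 9² = -4 + 81 = 77)
u(V) = -9*√2*√V (u(V) = -9*√(V + V) = -9*√2*√V)
u(11) - (188 + (a - 1*(-53))) = -9*√2*√11 - (188 + (77 - 1*(-53))) = -9*√22 - (188 + (77 + 53)) = -9*√22 - (188 + 130) = -9*√22 - 1*318 = -9*√22 - 318 = -318 - 9*√22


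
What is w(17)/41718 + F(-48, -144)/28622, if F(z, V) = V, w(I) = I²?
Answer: 66599/35119194 ≈ 0.0018964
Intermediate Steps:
w(17)/41718 + F(-48, -144)/28622 = 17²/41718 - 144/28622 = 289*(1/41718) - 144*1/28622 = 17/2454 - 72/14311 = 66599/35119194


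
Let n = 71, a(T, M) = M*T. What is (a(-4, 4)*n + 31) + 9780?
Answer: 8675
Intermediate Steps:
(a(-4, 4)*n + 31) + 9780 = ((4*(-4))*71 + 31) + 9780 = (-16*71 + 31) + 9780 = (-1136 + 31) + 9780 = -1105 + 9780 = 8675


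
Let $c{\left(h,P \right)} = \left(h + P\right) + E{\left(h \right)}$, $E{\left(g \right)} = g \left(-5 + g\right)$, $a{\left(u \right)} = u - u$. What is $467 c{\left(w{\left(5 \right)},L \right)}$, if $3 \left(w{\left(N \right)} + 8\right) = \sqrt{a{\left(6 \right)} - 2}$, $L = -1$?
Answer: $\frac{398351}{9} - \frac{9340 i \sqrt{2}}{3} \approx 44261.0 - 4402.9 i$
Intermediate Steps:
$a{\left(u \right)} = 0$
$w{\left(N \right)} = -8 + \frac{i \sqrt{2}}{3}$ ($w{\left(N \right)} = -8 + \frac{\sqrt{0 - 2}}{3} = -8 + \frac{\sqrt{-2}}{3} = -8 + \frac{i \sqrt{2}}{3}$)
$c{\left(h,P \right)} = P + h + h \left(-5 + h\right)$ ($c{\left(h,P \right)} = \left(h + P\right) + h \left(-5 + h\right) = \left(P + h\right) + h \left(-5 + h\right) = P + h + h \left(-5 + h\right)$)
$467 c{\left(w{\left(5 \right)},L \right)} = 467 \left(-1 - \left(8 - \frac{i \sqrt{2}}{3}\right) + \left(-8 + \frac{i \sqrt{2}}{3}\right) \left(-5 - \left(8 - \frac{i \sqrt{2}}{3}\right)\right)\right) = 467 \left(-1 - \left(8 - \frac{i \sqrt{2}}{3}\right) + \left(-8 + \frac{i \sqrt{2}}{3}\right) \left(-13 + \frac{i \sqrt{2}}{3}\right)\right) = 467 \left(-1 - \left(8 - \frac{i \sqrt{2}}{3}\right) + \left(-13 + \frac{i \sqrt{2}}{3}\right) \left(-8 + \frac{i \sqrt{2}}{3}\right)\right) = 467 \left(-9 + \left(-13 + \frac{i \sqrt{2}}{3}\right) \left(-8 + \frac{i \sqrt{2}}{3}\right) + \frac{i \sqrt{2}}{3}\right) = -4203 + 467 \left(-13 + \frac{i \sqrt{2}}{3}\right) \left(-8 + \frac{i \sqrt{2}}{3}\right) + \frac{467 i \sqrt{2}}{3}$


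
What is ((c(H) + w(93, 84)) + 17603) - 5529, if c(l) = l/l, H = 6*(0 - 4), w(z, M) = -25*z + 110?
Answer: 9860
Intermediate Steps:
w(z, M) = 110 - 25*z
H = -24 (H = 6*(-4) = -24)
c(l) = 1
((c(H) + w(93, 84)) + 17603) - 5529 = ((1 + (110 - 25*93)) + 17603) - 5529 = ((1 + (110 - 2325)) + 17603) - 5529 = ((1 - 2215) + 17603) - 5529 = (-2214 + 17603) - 5529 = 15389 - 5529 = 9860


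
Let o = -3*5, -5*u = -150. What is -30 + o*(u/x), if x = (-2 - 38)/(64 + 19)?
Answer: 3615/4 ≈ 903.75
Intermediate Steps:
u = 30 (u = -⅕*(-150) = 30)
o = -15
x = -40/83 ≈ -0.48193
-30 + o*(u/x) = -30 - 450/(-40/83) = -30 - 450*(-83)/40 = -30 - 15*(-249/4) = -30 + 3735/4 = 3615/4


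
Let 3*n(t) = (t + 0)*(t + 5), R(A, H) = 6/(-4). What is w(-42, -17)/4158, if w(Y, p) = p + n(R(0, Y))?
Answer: -25/5544 ≈ -0.0045094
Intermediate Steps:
R(A, H) = -3/2 (R(A, H) = 6*(-1/4) = -3/2)
n(t) = t*(5 + t)/3 (n(t) = ((t + 0)*(t + 5))/3 = (t*(5 + t))/3 = t*(5 + t)/3)
w(Y, p) = -7/4 + p (w(Y, p) = p + (1/3)*(-3/2)*(5 - 3/2) = p + (1/3)*(-3/2)*(7/2) = p - 7/4 = -7/4 + p)
w(-42, -17)/4158 = (-7/4 - 17)/4158 = -75/4*1/4158 = -25/5544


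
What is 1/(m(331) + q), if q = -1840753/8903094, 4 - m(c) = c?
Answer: -8903094/2913152491 ≈ -0.0030562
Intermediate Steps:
m(c) = 4 - c
q = -1840753/8903094 (q = -1840753*1/8903094 = -1840753/8903094 ≈ -0.20675)
1/(m(331) + q) = 1/((4 - 1*331) - 1840753/8903094) = 1/((4 - 331) - 1840753/8903094) = 1/(-327 - 1840753/8903094) = 1/(-2913152491/8903094) = -8903094/2913152491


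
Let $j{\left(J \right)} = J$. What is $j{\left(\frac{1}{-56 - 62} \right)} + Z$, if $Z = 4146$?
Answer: $\frac{489227}{118} \approx 4146.0$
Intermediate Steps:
$j{\left(\frac{1}{-56 - 62} \right)} + Z = \frac{1}{-56 - 62} + 4146 = \frac{1}{-118} + 4146 = - \frac{1}{118} + 4146 = \frac{489227}{118}$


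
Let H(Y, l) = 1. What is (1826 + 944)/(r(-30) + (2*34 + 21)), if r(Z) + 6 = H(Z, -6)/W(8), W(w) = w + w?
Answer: 44320/1329 ≈ 33.348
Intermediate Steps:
W(w) = 2*w
r(Z) = -95/16 (r(Z) = -6 + 1/(2*8) = -6 + 1/16 = -95/16)
(1826 + 944)/(r(-30) + (2*34 + 21)) = (1826 + 944)/(-95/16 + (2*34 + 21)) = 2770/(-95/16 + (68 + 21)) = 2770/(-95/16 + 89) = 2770/(1329/16) = 2770*(16/1329) = 44320/1329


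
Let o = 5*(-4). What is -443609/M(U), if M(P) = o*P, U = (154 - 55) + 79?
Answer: 443609/3560 ≈ 124.61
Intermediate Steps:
o = -20
U = 178 (U = 99 + 79 = 178)
M(P) = -20*P
-443609/M(U) = -443609/((-20*178)) = -443609/(-3560) = -443609*(-1/3560) = 443609/3560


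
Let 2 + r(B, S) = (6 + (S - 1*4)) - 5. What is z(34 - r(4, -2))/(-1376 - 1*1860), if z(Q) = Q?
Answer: -41/3236 ≈ -0.012670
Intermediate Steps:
r(B, S) = -5 + S (r(B, S) = -2 + ((6 + (S - 1*4)) - 5) = -2 + ((6 + (S - 4)) - 5) = -2 + ((6 + (-4 + S)) - 5) = -2 + ((2 + S) - 5) = -2 + (-3 + S) = -5 + S)
z(34 - r(4, -2))/(-1376 - 1*1860) = (34 - (-5 - 2))/(-1376 - 1*1860) = (34 - 1*(-7))/(-1376 - 1860) = (34 + 7)/(-3236) = 41*(-1/3236) = -41/3236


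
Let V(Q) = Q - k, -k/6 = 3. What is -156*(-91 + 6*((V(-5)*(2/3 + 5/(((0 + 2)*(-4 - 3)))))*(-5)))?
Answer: 231192/7 ≈ 33027.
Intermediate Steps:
k = -18 (k = -6*3 = -18)
V(Q) = 18 + Q (V(Q) = Q - 1*(-18) = Q + 18 = 18 + Q)
-156*(-91 + 6*((V(-5)*(2/3 + 5/(((0 + 2)*(-4 - 3)))))*(-5))) = -156*(-91 + 6*(((18 - 5)*(2/3 + 5/(((0 + 2)*(-4 - 3)))))*(-5))) = -156*(-91 + 6*((13*(2*(1/3) + 5/((2*(-7)))))*(-5))) = -156*(-91 + 6*((13*(2/3 + 5/(-14)))*(-5))) = -156*(-91 + 6*((13*(2/3 + 5*(-1/14)))*(-5))) = -156*(-91 + 6*((13*(2/3 - 5/14))*(-5))) = -156*(-91 + 6*((13*(13/42))*(-5))) = -156*(-91 + 6*((169/42)*(-5))) = -156*(-91 + 6*(-845/42)) = -156*(-91 - 845/7) = -156*(-1482/7) = 231192/7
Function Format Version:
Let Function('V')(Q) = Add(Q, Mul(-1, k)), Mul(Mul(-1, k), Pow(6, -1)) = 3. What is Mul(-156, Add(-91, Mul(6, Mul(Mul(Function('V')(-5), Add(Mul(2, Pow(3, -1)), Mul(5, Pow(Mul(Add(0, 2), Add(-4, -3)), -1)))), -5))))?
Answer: Rational(231192, 7) ≈ 33027.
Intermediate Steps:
k = -18 (k = Mul(-6, 3) = -18)
Function('V')(Q) = Add(18, Q) (Function('V')(Q) = Add(Q, Mul(-1, -18)) = Add(Q, 18) = Add(18, Q))
Mul(-156, Add(-91, Mul(6, Mul(Mul(Function('V')(-5), Add(Mul(2, Pow(3, -1)), Mul(5, Pow(Mul(Add(0, 2), Add(-4, -3)), -1)))), -5)))) = Mul(-156, Add(-91, Mul(6, Mul(Mul(Add(18, -5), Add(Mul(2, Pow(3, -1)), Mul(5, Pow(Mul(Add(0, 2), Add(-4, -3)), -1)))), -5)))) = Mul(-156, Add(-91, Mul(6, Mul(Mul(13, Add(Mul(2, Rational(1, 3)), Mul(5, Pow(Mul(2, -7), -1)))), -5)))) = Mul(-156, Add(-91, Mul(6, Mul(Mul(13, Add(Rational(2, 3), Mul(5, Pow(-14, -1)))), -5)))) = Mul(-156, Add(-91, Mul(6, Mul(Mul(13, Add(Rational(2, 3), Mul(5, Rational(-1, 14)))), -5)))) = Mul(-156, Add(-91, Mul(6, Mul(Mul(13, Add(Rational(2, 3), Rational(-5, 14))), -5)))) = Mul(-156, Add(-91, Mul(6, Mul(Mul(13, Rational(13, 42)), -5)))) = Mul(-156, Add(-91, Mul(6, Mul(Rational(169, 42), -5)))) = Mul(-156, Add(-91, Mul(6, Rational(-845, 42)))) = Mul(-156, Add(-91, Rational(-845, 7))) = Mul(-156, Rational(-1482, 7)) = Rational(231192, 7)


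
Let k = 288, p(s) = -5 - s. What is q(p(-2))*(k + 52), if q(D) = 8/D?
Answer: -2720/3 ≈ -906.67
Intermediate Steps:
q(p(-2))*(k + 52) = (8/(-5 - 1*(-2)))*(288 + 52) = (8/(-5 + 2))*340 = (8/(-3))*340 = (8*(-⅓))*340 = -8/3*340 = -2720/3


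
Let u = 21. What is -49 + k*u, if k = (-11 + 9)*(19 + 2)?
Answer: -931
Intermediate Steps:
k = -42 (k = -2*21 = -42)
-49 + k*u = -49 - 42*21 = -49 - 882 = -931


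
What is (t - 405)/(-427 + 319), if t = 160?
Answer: 245/108 ≈ 2.2685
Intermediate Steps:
(t - 405)/(-427 + 319) = (160 - 405)/(-427 + 319) = -245/(-108) = -245*(-1/108) = 245/108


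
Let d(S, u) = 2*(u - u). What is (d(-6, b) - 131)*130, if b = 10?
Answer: -17030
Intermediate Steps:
d(S, u) = 0 (d(S, u) = 2*0 = 0)
(d(-6, b) - 131)*130 = (0 - 131)*130 = -131*130 = -17030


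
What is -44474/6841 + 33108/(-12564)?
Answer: -65438597/7162527 ≈ -9.1362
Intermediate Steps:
-44474/6841 + 33108/(-12564) = -44474*1/6841 + 33108*(-1/12564) = -44474/6841 - 2759/1047 = -65438597/7162527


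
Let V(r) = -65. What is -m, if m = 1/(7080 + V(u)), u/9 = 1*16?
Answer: -1/7015 ≈ -0.00014255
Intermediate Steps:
u = 144 (u = 9*(1*16) = 9*16 = 144)
m = 1/7015 (m = 1/(7080 - 65) = 1/7015 ≈ 0.00014255)
-m = -1*1/7015 = -1/7015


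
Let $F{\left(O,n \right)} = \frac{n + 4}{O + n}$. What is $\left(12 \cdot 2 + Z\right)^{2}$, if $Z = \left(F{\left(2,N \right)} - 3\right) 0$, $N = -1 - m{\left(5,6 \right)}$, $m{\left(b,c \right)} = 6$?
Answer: $576$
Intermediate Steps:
$N = -7$ ($N = -1 - 6 = -7$)
$F{\left(O,n \right)} = \frac{4 + n}{O + n}$
$Z = 0$ ($Z = \left(\frac{4 - 7}{2 - 7} - 3\right) 0 = \left(\frac{1}{-5} \left(-3\right) - 3\right) 0 = \left(\left(- \frac{1}{5}\right) \left(-3\right) - 3\right) 0 = \left(\frac{3}{5} - 3\right) 0 = \left(- \frac{12}{5}\right) 0 = 0$)
$\left(12 \cdot 2 + Z\right)^{2} = \left(12 \cdot 2 + 0\right)^{2} = \left(24 + 0\right)^{2} = 24^{2} = 576$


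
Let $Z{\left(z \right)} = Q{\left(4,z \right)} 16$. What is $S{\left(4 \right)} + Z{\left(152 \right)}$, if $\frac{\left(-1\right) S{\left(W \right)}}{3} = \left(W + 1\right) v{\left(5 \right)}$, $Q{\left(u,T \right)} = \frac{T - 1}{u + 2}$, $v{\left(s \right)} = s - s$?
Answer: $\frac{1208}{3} \approx 402.67$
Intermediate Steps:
$v{\left(s \right)} = 0$
$Q{\left(u,T \right)} = \frac{-1 + T}{2 + u}$
$Z{\left(z \right)} = - \frac{8}{3} + \frac{8 z}{3}$ ($Z{\left(z \right)} = \frac{-1 + z}{2 + 4} \cdot 16 = \frac{-1 + z}{6} \cdot 16 = \left(- \frac{1}{6} + \frac{z}{6}\right) 16 = - \frac{8}{3} + \frac{8 z}{3}$)
$S{\left(W \right)} = 0$ ($S{\left(W \right)} = - 3 \left(W + 1\right) 0 = - 3 \left(1 + W\right) 0 = \left(-3\right) 0 = 0$)
$S{\left(4 \right)} + Z{\left(152 \right)} = 0 + \left(- \frac{8}{3} + \frac{8}{3} \cdot 152\right) = 0 + \left(- \frac{8}{3} + \frac{1216}{3}\right) = 0 + \frac{1208}{3} = \frac{1208}{3}$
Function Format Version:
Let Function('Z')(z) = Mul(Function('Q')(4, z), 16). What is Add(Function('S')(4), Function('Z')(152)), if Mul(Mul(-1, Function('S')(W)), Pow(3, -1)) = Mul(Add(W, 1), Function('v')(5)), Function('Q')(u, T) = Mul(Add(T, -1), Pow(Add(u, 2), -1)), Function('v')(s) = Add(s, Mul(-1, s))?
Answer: Rational(1208, 3) ≈ 402.67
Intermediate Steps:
Function('v')(s) = 0
Function('Q')(u, T) = Mul(Pow(Add(2, u), -1), Add(-1, T)) (Function('Q')(u, T) = Mul(Add(-1, T), Pow(Add(2, u), -1)) = Mul(Pow(Add(2, u), -1), Add(-1, T)))
Function('Z')(z) = Add(Rational(-8, 3), Mul(Rational(8, 3), z)) (Function('Z')(z) = Mul(Mul(Pow(Add(2, 4), -1), Add(-1, z)), 16) = Mul(Mul(Pow(6, -1), Add(-1, z)), 16) = Mul(Mul(Rational(1, 6), Add(-1, z)), 16) = Mul(Add(Rational(-1, 6), Mul(Rational(1, 6), z)), 16) = Add(Rational(-8, 3), Mul(Rational(8, 3), z)))
Function('S')(W) = 0 (Function('S')(W) = Mul(-3, Mul(Add(W, 1), 0)) = Mul(-3, Mul(Add(1, W), 0)) = Mul(-3, 0) = 0)
Add(Function('S')(4), Function('Z')(152)) = Add(0, Add(Rational(-8, 3), Mul(Rational(8, 3), 152))) = Add(0, Add(Rational(-8, 3), Rational(1216, 3))) = Add(0, Rational(1208, 3)) = Rational(1208, 3)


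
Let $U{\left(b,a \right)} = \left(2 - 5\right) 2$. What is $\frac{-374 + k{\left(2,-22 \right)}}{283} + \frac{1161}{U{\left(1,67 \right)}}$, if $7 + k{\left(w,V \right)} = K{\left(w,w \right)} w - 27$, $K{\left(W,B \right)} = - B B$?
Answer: $- \frac{110353}{566} \approx -194.97$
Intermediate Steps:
$K{\left(W,B \right)} = - B^{2}$
$U{\left(b,a \right)} = -6$ ($U{\left(b,a \right)} = \left(-3\right) 2 = -6$)
$k{\left(w,V \right)} = -34 - w^{3}$ ($k{\left(w,V \right)} = -7 + \left(- w^{2} w - 27\right) = -7 - \left(27 + w^{3}\right) = -34 - w^{3}$)
$\frac{-374 + k{\left(2,-22 \right)}}{283} + \frac{1161}{U{\left(1,67 \right)}} = \frac{-374 - 42}{283} + \frac{1161}{-6} = \left(-374 - 42\right) \frac{1}{283} + 1161 \left(- \frac{1}{6}\right) = \left(-374 - 42\right) \frac{1}{283} - \frac{387}{2} = \left(-416\right) \frac{1}{283} - \frac{387}{2} = - \frac{416}{283} - \frac{387}{2} = - \frac{110353}{566}$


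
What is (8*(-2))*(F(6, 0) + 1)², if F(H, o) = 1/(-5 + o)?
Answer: -256/25 ≈ -10.240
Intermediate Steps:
(8*(-2))*(F(6, 0) + 1)² = (8*(-2))*(1/(-5 + 0) + 1)² = -16*(1/(-5) + 1)² = -16*(-⅕ + 1)² = -16*(⅘)² = -16*16/25 = -256/25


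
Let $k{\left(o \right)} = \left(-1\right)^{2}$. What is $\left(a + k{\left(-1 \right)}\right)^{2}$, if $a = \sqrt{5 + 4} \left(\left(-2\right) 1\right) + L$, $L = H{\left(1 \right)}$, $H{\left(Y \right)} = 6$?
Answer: $1$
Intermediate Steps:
$L = 6$
$k{\left(o \right)} = 1$
$a = 0$ ($a = \sqrt{5 + 4} \left(\left(-2\right) 1\right) + 6 = \sqrt{9} \left(-2\right) + 6 = 3 \left(-2\right) + 6 = -6 + 6 = 0$)
$\left(a + k{\left(-1 \right)}\right)^{2} = \left(0 + 1\right)^{2} = 1^{2} = 1$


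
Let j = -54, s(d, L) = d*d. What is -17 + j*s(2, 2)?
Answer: -233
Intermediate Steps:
s(d, L) = d²
-17 + j*s(2, 2) = -17 - 54*2² = -17 - 54*4 = -17 - 216 = -233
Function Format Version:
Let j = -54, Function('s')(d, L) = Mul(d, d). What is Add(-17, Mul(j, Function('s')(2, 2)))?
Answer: -233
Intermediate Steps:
Function('s')(d, L) = Pow(d, 2)
Add(-17, Mul(j, Function('s')(2, 2))) = Add(-17, Mul(-54, Pow(2, 2))) = Add(-17, Mul(-54, 4)) = Add(-17, -216) = -233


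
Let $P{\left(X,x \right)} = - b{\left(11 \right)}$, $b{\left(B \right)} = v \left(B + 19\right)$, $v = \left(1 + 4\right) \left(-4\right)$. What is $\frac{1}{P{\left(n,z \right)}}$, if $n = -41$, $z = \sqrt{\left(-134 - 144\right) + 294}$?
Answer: $\frac{1}{600} \approx 0.0016667$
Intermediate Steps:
$z = 4$ ($z = \sqrt{\left(-134 - 144\right) + 294} = \sqrt{-278 + 294} = \sqrt{16} = 4$)
$v = -20$ ($v = 5 \left(-4\right) = -20$)
$b{\left(B \right)} = -380 - 20 B$ ($b{\left(B \right)} = - 20 \left(B + 19\right) = - 20 \left(19 + B\right) = -380 - 20 B$)
$P{\left(X,x \right)} = 600$ ($P{\left(X,x \right)} = - (-380 - 220) = \left(-1\right) \left(-600\right) = 600$)
$\frac{1}{P{\left(n,z \right)}} = \frac{1}{600}$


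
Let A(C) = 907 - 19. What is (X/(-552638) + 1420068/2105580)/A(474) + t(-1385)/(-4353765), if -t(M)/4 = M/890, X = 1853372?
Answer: -3357253456724557139/1112187337807723221720 ≈ -0.0030186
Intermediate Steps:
t(M) = -2*M/445 (t(M) = -4*M/890 = -2*M/445)
A(C) = 888
(X/(-552638) + 1420068/2105580)/A(474) + t(-1385)/(-4353765) = (1853372/(-552638) + 1420068/2105580)/888 - 2/445*(-1385)/(-4353765) = (1853372*(-1/552638) + 1420068*(1/2105580))*(1/888) + (554/89)*(-1/4353765) = (-926686/276319 + 118339/175465)*(1/888) - 554/387485085 = -129901644849/48484313335*1/888 - 554/387485085 = -43300548283/14351356747160 - 554/387485085 = -3357253456724557139/1112187337807723221720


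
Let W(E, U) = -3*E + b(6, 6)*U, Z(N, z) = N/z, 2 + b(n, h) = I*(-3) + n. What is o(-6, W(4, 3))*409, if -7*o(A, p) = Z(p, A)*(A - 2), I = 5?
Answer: 24540/7 ≈ 3505.7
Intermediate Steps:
b(n, h) = -17 + n (b(n, h) = -2 + (5*(-3) + n) = -2 + (-15 + n) = -17 + n)
W(E, U) = -11*U - 3*E (W(E, U) = -3*E + (-17 + 6)*U = -3*E - 11*U = -11*U - 3*E)
o(A, p) = -p*(-2 + A)/(7*A) (o(A, p) = -p/A*(A - 2)/7 = -p/A*(-2 + A)/7 = -p*(-2 + A)/(7*A))
o(-6, W(4, 3))*409 = ((1/7)*(-11*3 - 3*4)*(2 - 1*(-6))/(-6))*409 = ((1/7)*(-33 - 12)*(-1/6)*(2 + 6))*409 = ((1/7)*(-45)*(-1/6)*8)*409 = (60/7)*409 = 24540/7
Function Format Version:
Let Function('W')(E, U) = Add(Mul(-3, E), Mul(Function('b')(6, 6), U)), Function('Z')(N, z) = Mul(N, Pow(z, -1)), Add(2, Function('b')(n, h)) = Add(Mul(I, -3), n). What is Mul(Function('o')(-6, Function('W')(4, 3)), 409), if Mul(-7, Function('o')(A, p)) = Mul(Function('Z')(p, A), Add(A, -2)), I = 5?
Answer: Rational(24540, 7) ≈ 3505.7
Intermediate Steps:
Function('b')(n, h) = Add(-17, n) (Function('b')(n, h) = Add(-2, Add(Mul(5, -3), n)) = Add(-2, Add(-15, n)) = Add(-17, n))
Function('W')(E, U) = Add(Mul(-11, U), Mul(-3, E)) (Function('W')(E, U) = Add(Mul(-3, E), Mul(Add(-17, 6), U)) = Add(Mul(-3, E), Mul(-11, U)) = Add(Mul(-11, U), Mul(-3, E)))
Function('o')(A, p) = Mul(Rational(-1, 7), p, Pow(A, -1), Add(-2, A)) (Function('o')(A, p) = Mul(Rational(-1, 7), Mul(Mul(p, Pow(A, -1)), Add(A, -2))) = Mul(Rational(-1, 7), Mul(Mul(p, Pow(A, -1)), Add(-2, A))) = Mul(Rational(-1, 7), Mul(p, Pow(A, -1), Add(-2, A))) = Mul(Rational(-1, 7), p, Pow(A, -1), Add(-2, A)))
Mul(Function('o')(-6, Function('W')(4, 3)), 409) = Mul(Mul(Rational(1, 7), Add(Mul(-11, 3), Mul(-3, 4)), Pow(-6, -1), Add(2, Mul(-1, -6))), 409) = Mul(Mul(Rational(1, 7), Add(-33, -12), Rational(-1, 6), Add(2, 6)), 409) = Mul(Mul(Rational(1, 7), -45, Rational(-1, 6), 8), 409) = Mul(Rational(60, 7), 409) = Rational(24540, 7)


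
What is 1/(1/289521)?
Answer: 289521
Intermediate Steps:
1/(1/289521) = 289521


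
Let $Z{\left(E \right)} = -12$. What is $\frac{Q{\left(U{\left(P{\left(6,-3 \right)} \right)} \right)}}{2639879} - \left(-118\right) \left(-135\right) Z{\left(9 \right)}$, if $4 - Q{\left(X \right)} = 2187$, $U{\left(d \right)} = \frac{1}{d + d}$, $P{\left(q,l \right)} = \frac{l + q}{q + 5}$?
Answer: $\frac{504639267457}{2639879} \approx 1.9116 \cdot 10^{5}$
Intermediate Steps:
$P{\left(q,l \right)} = \frac{l + q}{5 + q}$
$U{\left(d \right)} = \frac{1}{2 d}$
$Q{\left(X \right)} = -2183$ ($Q{\left(X \right)} = 4 - 2187 = -2183$)
$\frac{Q{\left(U{\left(P{\left(6,-3 \right)} \right)} \right)}}{2639879} - \left(-118\right) \left(-135\right) Z{\left(9 \right)} = - \frac{2183}{2639879} - \left(-118\right) \left(-135\right) \left(-12\right) = \left(-2183\right) \frac{1}{2639879} - 15930 \left(-12\right) = - \frac{2183}{2639879} - -191160 = - \frac{2183}{2639879} + 191160 = \frac{504639267457}{2639879}$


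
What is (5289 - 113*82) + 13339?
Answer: 9362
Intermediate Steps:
(5289 - 113*82) + 13339 = (5289 - 9266) + 13339 = -3977 + 13339 = 9362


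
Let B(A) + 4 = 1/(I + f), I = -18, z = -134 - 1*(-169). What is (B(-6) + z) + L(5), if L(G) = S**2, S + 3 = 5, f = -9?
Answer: 944/27 ≈ 34.963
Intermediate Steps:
z = 35 (z = -134 + 169 = 35)
S = 2 (S = -3 + 5 = 2)
L(G) = 4 (L(G) = 2**2 = 4)
B(A) = -109/27 (B(A) = -4 + 1/(-18 - 9) = -4 + 1/(-27) = -4 - 1/27 = -109/27)
(B(-6) + z) + L(5) = (-109/27 + 35) + 4 = 836/27 + 4 = 944/27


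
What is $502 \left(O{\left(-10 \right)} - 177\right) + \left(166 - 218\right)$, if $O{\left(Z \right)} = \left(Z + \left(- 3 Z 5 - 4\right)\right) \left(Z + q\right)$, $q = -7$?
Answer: $-1249530$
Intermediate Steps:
$O{\left(Z \right)} = \left(-7 + Z\right) \left(-4 - 14 Z\right)$ ($O{\left(Z \right)} = \left(Z + \left(- 3 Z 5 - 4\right)\right) \left(Z - 7\right) = \left(Z - \left(4 + 15 Z\right)\right) \left(-7 + Z\right) = \left(-4 - 14 Z\right) \left(-7 + Z\right) = \left(-7 + Z\right) \left(-4 - 14 Z\right)$)
$502 \left(O{\left(-10 \right)} - 177\right) + \left(166 - 218\right) = 502 \left(\left(28 - 14 \left(-10\right)^{2} + 94 \left(-10\right)\right) - 177\right) + \left(166 - 218\right) = 502 \left(\left(28 - 1400 - 940\right) - 177\right) - 52 = 502 \left(-2312 - 177\right) - 52 = 502 \left(-2489\right) - 52 = -1249478 - 52 = -1249530$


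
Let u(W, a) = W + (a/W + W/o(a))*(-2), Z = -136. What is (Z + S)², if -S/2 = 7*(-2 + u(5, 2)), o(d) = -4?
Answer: 1018081/25 ≈ 40723.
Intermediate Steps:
u(W, a) = 3*W/2 - 2*a/W (u(W, a) = W + (a/W + W/(-4))*(-2) = W + (a/W + W*(-¼))*(-2) = W + (a/W - W/4)*(-2) = W + (-W/4 + a/W)*(-2) = W + (W/2 - 2*a/W) = 3*W/2 - 2*a/W)
S = -329/5 (S = -14*(-2 + ((3/2)*5 - 2*2/5)) = -14*(-2 + (15/2 - 2*2*⅕)) = -14*(-2 + (15/2 - ⅘)) = -14*(-2 + 67/10) = -14*47/10 = -2*329/10 = -329/5 ≈ -65.800)
(Z + S)² = (-136 - 329/5)² = (-1009/5)² = 1018081/25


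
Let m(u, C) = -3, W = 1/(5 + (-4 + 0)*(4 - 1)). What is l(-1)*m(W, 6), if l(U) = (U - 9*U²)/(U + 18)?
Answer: 30/17 ≈ 1.7647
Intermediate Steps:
W = -⅐ (W = 1/(5 - 4*3) = 1/(5 - 12) = 1/(-7) = -⅐ ≈ -0.14286)
l(U) = (U - 9*U²)/(18 + U)
l(-1)*m(W, 6) = -(1 - 9*(-1))/(18 - 1)*(-3) = -1*(1 + 9)/17*(-3) = -1*1/17*10*(-3) = -10/17*(-3) = 30/17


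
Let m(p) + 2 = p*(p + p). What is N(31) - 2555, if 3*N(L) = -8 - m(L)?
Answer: -9593/3 ≈ -3197.7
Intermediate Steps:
m(p) = -2 + 2*p² (m(p) = -2 + p*(p + p) = -2 + p*(2*p) = -2 + 2*p²)
N(L) = -2 - 2*L²/3 (N(L) = (-8 - (-2 + 2*L²))/3 = (-8 + (2 - 2*L²))/3 = (-6 - 2*L²)/3 = -2 - 2*L²/3)
N(31) - 2555 = (-2 - ⅔*31²) - 2555 = (-2 - ⅔*961) - 2555 = (-2 - 1922/3) - 2555 = -1928/3 - 2555 = -9593/3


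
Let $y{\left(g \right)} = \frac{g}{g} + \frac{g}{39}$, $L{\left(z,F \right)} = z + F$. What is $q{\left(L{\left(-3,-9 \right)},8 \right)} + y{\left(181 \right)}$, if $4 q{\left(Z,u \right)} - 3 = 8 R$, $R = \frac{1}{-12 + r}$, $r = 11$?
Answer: $\frac{685}{156} \approx 4.391$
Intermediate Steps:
$R = -1$ ($R = \frac{1}{-12 + 11} = \frac{1}{-1} = -1$)
$L{\left(z,F \right)} = F + z$
$y{\left(g \right)} = 1 + \frac{g}{39}$ ($y{\left(g \right)} = 1 + g \frac{1}{39} = 1 + \frac{g}{39}$)
$q{\left(Z,u \right)} = - \frac{5}{4}$ ($q{\left(Z,u \right)} = \frac{3}{4} + \frac{8 \left(-1\right)}{4} = \frac{3}{4} + \frac{1}{4} \left(-8\right) = \frac{3}{4} - 2 = - \frac{5}{4}$)
$q{\left(L{\left(-3,-9 \right)},8 \right)} + y{\left(181 \right)} = - \frac{5}{4} + \left(1 + \frac{1}{39} \cdot 181\right) = - \frac{5}{4} + \left(1 + \frac{181}{39}\right) = - \frac{5}{4} + \frac{220}{39} = \frac{685}{156}$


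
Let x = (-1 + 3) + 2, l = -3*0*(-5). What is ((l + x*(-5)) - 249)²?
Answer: 72361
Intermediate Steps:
l = 0 (l = 0*(-5) = 0)
x = 4 (x = 2 + 2 = 4)
((l + x*(-5)) - 249)² = ((0 + 4*(-5)) - 249)² = ((0 - 20) - 249)² = (-20 - 249)² = (-269)² = 72361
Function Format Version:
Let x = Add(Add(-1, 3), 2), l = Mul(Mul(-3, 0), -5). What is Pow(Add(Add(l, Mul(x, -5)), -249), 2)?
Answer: 72361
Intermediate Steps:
l = 0 (l = Mul(0, -5) = 0)
x = 4 (x = Add(2, 2) = 4)
Pow(Add(Add(l, Mul(x, -5)), -249), 2) = Pow(Add(Add(0, Mul(4, -5)), -249), 2) = Pow(Add(Add(0, -20), -249), 2) = Pow(Add(-20, -249), 2) = Pow(-269, 2) = 72361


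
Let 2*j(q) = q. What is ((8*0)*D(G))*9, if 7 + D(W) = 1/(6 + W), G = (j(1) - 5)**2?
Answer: 0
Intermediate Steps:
j(q) = q/2
G = 81/4 (G = ((1/2)*1 - 5)**2 = (1/2 - 5)**2 = (-9/2)**2 = 81/4 ≈ 20.250)
D(W) = -7 + 1/(6 + W)
((8*0)*D(G))*9 = ((8*0)*((-41 - 7*81/4)/(6 + 81/4)))*9 = (0*((-41 - 567/4)/(105/4)))*9 = (0*((4/105)*(-731/4)))*9 = (0*(-731/105))*9 = 0*9 = 0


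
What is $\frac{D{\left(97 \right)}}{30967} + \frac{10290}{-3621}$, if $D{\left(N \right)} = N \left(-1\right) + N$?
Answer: $- \frac{3430}{1207} \approx -2.8418$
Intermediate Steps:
$D{\left(N \right)} = 0$ ($D{\left(N \right)} = - N + N = 0$)
$\frac{D{\left(97 \right)}}{30967} + \frac{10290}{-3621} = \frac{0}{30967} + \frac{10290}{-3621} = 0 \cdot \frac{1}{30967} + 10290 \left(- \frac{1}{3621}\right) = 0 - \frac{3430}{1207} = - \frac{3430}{1207}$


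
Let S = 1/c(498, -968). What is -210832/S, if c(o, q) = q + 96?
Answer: 183845504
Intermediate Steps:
c(o, q) = 96 + q
S = -1/872 (S = 1/(96 - 968) = 1/(-872) = -1/872 ≈ -0.0011468)
-210832/S = -210832/(-1/872) = -210832*(-872) = 183845504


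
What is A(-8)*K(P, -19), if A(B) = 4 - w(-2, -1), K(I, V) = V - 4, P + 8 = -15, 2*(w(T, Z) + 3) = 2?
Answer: -138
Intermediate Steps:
w(T, Z) = -2 (w(T, Z) = -3 + (½)*2 = -3 + 1 = -2)
P = -23 (P = -8 - 15 = -23)
K(I, V) = -4 + V
A(B) = 6 (A(B) = 4 - 1*(-2) = 4 + 2 = 6)
A(-8)*K(P, -19) = 6*(-4 - 19) = 6*(-23) = -138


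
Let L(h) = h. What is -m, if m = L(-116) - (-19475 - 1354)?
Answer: -20713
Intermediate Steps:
m = 20713 (m = -116 - (-19475 - 1354) = -116 - 1*(-20829) = -116 + 20829 = 20713)
-m = -1*20713 = -20713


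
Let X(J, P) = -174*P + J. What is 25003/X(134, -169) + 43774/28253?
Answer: 1999493719/834593620 ≈ 2.3958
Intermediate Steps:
X(J, P) = J - 174*P
25003/X(134, -169) + 43774/28253 = 25003/(134 - 174*(-169)) + 43774/28253 = 25003/(134 + 29406) + 43774*(1/28253) = 25003/29540 + 43774/28253 = 1999493719/834593620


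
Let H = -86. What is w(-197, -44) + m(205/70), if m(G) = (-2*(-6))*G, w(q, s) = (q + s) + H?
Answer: -2043/7 ≈ -291.86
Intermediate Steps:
w(q, s) = -86 + q + s (w(q, s) = (q + s) - 86 = -86 + q + s)
m(G) = 12*G
w(-197, -44) + m(205/70) = (-86 - 197 - 44) + 12*(205/70) = -327 + 12*(205*(1/70)) = -327 + 12*(41/14) = -327 + 246/7 = -2043/7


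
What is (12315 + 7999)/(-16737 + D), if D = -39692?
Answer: -20314/56429 ≈ -0.35999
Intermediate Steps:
(12315 + 7999)/(-16737 + D) = (12315 + 7999)/(-16737 - 39692) = 20314/(-56429) = 20314*(-1/56429) = -20314/56429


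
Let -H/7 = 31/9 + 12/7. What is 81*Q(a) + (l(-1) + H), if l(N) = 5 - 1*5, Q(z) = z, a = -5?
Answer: -3970/9 ≈ -441.11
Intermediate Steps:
l(N) = 0 (l(N) = 5 - 5 = 0)
H = -325/9 (H = -7*(31/9 + 12/7) = -7*325/63 = -325/9 ≈ -36.111)
81*Q(a) + (l(-1) + H) = 81*(-5) + (0 - 325/9) = -405 - 325/9 = -3970/9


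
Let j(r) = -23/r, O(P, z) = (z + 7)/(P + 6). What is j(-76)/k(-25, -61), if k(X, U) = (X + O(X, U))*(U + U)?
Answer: 23/205448 ≈ 0.00011195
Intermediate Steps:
O(P, z) = (7 + z)/(6 + P)
k(X, U) = 2*U*(X + (7 + U)/(6 + X)) (k(X, U) = (X + (7 + U)/(6 + X))*(U + U) = (X + (7 + U)/(6 + X))*(2*U) = 2*U*(X + (7 + U)/(6 + X)))
j(-76)/k(-25, -61) = (-23/(-76))/((2*(-61)*(7 - 61 - 25*(6 - 25))/(6 - 25))) = (-23*(-1/76))/((2*(-61)*(7 - 61 - 25*(-19))/(-19))) = 23/(76*((2*(-61)*(-1/19)*(7 - 61 + 475)))) = 23/(76*((2*(-61)*(-1/19)*421))) = 23/(76*(51362/19)) = (23/76)*(19/51362) = 23/205448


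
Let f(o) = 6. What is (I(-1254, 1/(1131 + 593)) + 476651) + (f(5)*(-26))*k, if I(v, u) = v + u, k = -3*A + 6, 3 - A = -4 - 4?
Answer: 826845917/1724 ≈ 4.7961e+5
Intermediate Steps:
A = 11 (A = 3 - (-4 - 4) = 3 - 1*(-8) = 3 + 8 = 11)
k = -27 (k = -3*11 + 6 = -33 + 6 = -27)
I(v, u) = u + v
(I(-1254, 1/(1131 + 593)) + 476651) + (f(5)*(-26))*k = ((1/(1131 + 593) - 1254) + 476651) + (6*(-26))*(-27) = ((1/1724 - 1254) + 476651) - 156*(-27) = ((1/1724 - 1254) + 476651) + 4212 = (-2161895/1724 + 476651) + 4212 = 819584429/1724 + 4212 = 826845917/1724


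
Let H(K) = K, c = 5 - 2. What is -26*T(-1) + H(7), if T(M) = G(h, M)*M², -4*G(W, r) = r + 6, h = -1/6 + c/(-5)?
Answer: 79/2 ≈ 39.500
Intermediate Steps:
c = 3
h = -23/30 (h = -1/6 + 3/(-5) = -1*⅙ + 3*(-⅕) = -⅙ - ⅗ = -23/30 ≈ -0.76667)
G(W, r) = -3/2 - r/4 (G(W, r) = -(r + 6)/4 = -(6 + r)/4 = -3/2 - r/4)
T(M) = M²*(-3/2 - M/4) (T(M) = (-3/2 - M/4)*M² = M²*(-3/2 - M/4))
-26*T(-1) + H(7) = -13*(-1)²*(-6 - 1*(-1))/2 + 7 = -13*(-6 + 1)/2 + 7 = -13*(-5)/2 + 7 = -26*(-5/4) + 7 = 65/2 + 7 = 79/2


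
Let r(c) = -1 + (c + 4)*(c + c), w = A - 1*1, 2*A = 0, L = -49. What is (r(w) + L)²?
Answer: 3136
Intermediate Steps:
A = 0 (A = (½)*0 = 0)
w = -1 (w = 0 - 1*1 = 0 - 1 = -1)
r(c) = -1 + 2*c*(4 + c) (r(c) = -1 + (4 + c)*(2*c) = -1 + 2*c*(4 + c))
(r(w) + L)² = ((-1 + 2*(-1)² + 8*(-1)) - 49)² = ((-1 + 2*1 - 8) - 49)² = ((-1 + 2 - 8) - 49)² = (-7 - 49)² = (-56)² = 3136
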